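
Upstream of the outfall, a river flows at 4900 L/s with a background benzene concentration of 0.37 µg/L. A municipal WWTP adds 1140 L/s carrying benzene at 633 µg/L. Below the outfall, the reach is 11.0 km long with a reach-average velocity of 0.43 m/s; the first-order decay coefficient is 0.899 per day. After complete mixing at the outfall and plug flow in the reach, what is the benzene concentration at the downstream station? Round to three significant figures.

After mixing, C = (4900·0.3700 + 1140·633.0) / 6040 = 723400/6040 = 119.8 µg/L.
Travel time t = 11.0·1000 / 0.43 = 25580 s = 7.106 h.
Decay over the reach: 119.8·exp(−kt) = 119.8·0.7663 = 91.78 µg/L.

91.8 µg/L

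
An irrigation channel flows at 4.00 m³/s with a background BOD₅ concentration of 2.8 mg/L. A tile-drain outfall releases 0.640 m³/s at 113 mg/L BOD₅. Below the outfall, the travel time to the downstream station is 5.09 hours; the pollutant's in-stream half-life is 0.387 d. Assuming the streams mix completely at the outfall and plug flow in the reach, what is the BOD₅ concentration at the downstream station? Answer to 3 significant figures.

12.3 mg/L

Mass balance: C = (4.000·2.800 + 0.6400·113.0) / 4.640 = 83.52/4.640 = 18.00 mg/L.
Half-life 0.387 d → k = ln 2 / 0.387 = 1.791 d⁻¹.
Decay over the reach: 18.00·exp(−kt) = 18.00·0.6840 = 12.31 mg/L.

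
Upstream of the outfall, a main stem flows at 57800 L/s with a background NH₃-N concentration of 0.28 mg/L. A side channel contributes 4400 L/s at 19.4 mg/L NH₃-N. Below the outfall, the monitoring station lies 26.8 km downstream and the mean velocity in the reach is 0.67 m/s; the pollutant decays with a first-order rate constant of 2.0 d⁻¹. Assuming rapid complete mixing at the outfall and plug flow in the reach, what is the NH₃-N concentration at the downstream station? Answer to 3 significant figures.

Flow-weighted average: C = (57800·0.2800 + 4400·19.40) / 62200 = 101500/62200 = 1.633 mg/L.
Travel time t = 26.8·1000 / 0.67 = 40000 s = 11.11 h.
First-order decay: C = 1.633·exp(−k·t) = 1.633·0.3962 = 0.6468 mg/L.

0.647 mg/L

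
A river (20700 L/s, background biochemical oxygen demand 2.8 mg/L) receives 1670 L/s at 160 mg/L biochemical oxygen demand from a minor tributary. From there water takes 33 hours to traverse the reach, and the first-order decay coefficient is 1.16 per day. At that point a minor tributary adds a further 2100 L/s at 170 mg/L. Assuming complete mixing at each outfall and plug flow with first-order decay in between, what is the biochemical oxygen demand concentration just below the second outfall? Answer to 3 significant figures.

17.3 mg/L

Mass balance: C = (20700·2.800 + 1670·160.0) / 22370 = 325200/22370 = 14.54 mg/L; combined flow 22370 L/s.
Decay over the reach: 14.54·exp(−kt) = 14.54·0.2029 = 2.949 mg/L.
Second outfall: C = (22370·2.949 + 2100·170.0)/24470 = 17.29 mg/L.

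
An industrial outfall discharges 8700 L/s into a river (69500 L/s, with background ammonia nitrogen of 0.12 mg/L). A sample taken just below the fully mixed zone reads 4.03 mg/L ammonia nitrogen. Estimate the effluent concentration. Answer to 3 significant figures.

Mass balance: 69500·0.1200 + 8700·Cₑ = 78200·4.030
→ Cₑ = (78200·4.030 − 69500·0.1200) / 8700 = 35.27 mg/L.

35.3 mg/L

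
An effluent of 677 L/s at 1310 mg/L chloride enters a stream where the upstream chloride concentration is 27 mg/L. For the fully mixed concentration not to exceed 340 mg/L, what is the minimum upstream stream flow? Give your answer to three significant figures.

Set C_mix = 340: (Q·27.00 + 677.0·1310) / (Q + 677.0) = 340
→ Q = 677.0·(1310 − 340)/(340 − 27.00) = 2098 L/s.

2100 L/s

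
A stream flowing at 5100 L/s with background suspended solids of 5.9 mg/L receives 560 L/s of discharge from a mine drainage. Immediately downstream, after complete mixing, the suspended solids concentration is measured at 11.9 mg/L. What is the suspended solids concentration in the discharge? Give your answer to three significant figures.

66.5 mg/L

Mass balance: 5100·5.900 + 560.0·Cₑ = 5660·11.90
→ Cₑ = (5660·11.90 − 5100·5.900) / 560.0 = 66.54 mg/L.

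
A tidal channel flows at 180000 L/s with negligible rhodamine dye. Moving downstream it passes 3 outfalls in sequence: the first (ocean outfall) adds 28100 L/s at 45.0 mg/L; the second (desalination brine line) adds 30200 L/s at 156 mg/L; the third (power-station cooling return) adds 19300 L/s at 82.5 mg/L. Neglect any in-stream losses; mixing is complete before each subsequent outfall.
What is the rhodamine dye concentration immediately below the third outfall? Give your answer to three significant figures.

Below outfall 1: Q → 208100 L/s, C = (180000·0 + 28100·45.00)/208100 = 6.076 mg/L.
Below outfall 2: Q → 238300 L/s, C = (208100·6.076 + 30200·156.0)/238300 = 25.08 mg/L.
Below outfall 3: Q → 257600 L/s, C = (238300·25.08 + 19300·82.50)/257600 = 29.38 mg/L.

29.4 mg/L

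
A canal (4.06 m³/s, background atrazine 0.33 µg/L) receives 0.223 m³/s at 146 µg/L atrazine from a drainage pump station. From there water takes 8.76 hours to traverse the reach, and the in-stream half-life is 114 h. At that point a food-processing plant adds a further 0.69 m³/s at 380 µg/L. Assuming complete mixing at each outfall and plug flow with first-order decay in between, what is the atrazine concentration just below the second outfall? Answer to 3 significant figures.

Mass balance: C = (4.060·0.3300 + 0.2230·146.0) / 4.283 = 33.90/4.283 = 7.914 µg/L; combined flow 4.283 m³/s.
Half-life 114 h → k = ln 2 / 114 = 0.006080 h⁻¹ = 0.1459 d⁻¹.
Decay over the reach: 7.914·exp(−kt) = 7.914·0.9481 = 7.504 µg/L.
Second outfall: C = (4.283·7.504 + 0.6900·380.0)/4.973 = 59.19 µg/L.

59.2 µg/L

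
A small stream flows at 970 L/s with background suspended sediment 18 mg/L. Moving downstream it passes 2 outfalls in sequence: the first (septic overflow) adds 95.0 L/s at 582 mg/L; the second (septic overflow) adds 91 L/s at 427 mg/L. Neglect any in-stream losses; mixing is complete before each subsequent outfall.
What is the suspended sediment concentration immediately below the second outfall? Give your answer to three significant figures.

96.5 mg/L

Outfall 1: combined Q = 1065 L/s; C = (970.0·18.00 + 95.00·582.0)/1065 = 68.31 mg/L.
Outfall 2: combined Q = 1156 L/s; C = (1065·68.31 + 91.00·427.0)/1156 = 96.55 mg/L.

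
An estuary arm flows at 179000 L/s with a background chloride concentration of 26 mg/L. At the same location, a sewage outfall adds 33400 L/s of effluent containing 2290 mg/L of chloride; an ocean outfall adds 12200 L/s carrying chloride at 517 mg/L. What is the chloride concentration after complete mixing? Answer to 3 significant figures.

Conservation of mass: C = (179000·26.00 + 33400·2290 + 12200·517.0) / 224600 = 87450000/224600 = 389.3 mg/L.

389 mg/L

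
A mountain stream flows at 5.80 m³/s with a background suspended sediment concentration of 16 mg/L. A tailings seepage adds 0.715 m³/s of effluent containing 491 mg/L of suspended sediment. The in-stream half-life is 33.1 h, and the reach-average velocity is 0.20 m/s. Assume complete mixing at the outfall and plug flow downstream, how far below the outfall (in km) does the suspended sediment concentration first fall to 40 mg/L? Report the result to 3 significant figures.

18.3 km

Mass balance: C = (5.800·16.00 + 0.7150·491.0) / 6.515 = 443.9/6.515 = 68.13 mg/L.
Half-life 33.1 h → k = ln 2 / 33.1 = 0.02094 h⁻¹ = 0.5026 d⁻¹.
Set 68.13·exp(−k·t) = 40 → t = ln(68.13/40)/k = 91550 s = 25.43 h.
Distance = v·t = 0.20·91550 = 18310 m = 18.31 km.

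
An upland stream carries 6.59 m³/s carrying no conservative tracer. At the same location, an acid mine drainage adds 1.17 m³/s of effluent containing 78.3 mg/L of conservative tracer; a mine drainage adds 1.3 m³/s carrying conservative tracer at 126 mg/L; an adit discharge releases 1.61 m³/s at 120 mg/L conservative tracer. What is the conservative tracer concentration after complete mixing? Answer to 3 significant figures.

Conservation of mass: C = (6.590·0 + 1.170·78.30 + 1.300·126.0 + 1.610·120.0) / 10.67 = 448.6/10.67 = 42.04 mg/L.

42.0 mg/L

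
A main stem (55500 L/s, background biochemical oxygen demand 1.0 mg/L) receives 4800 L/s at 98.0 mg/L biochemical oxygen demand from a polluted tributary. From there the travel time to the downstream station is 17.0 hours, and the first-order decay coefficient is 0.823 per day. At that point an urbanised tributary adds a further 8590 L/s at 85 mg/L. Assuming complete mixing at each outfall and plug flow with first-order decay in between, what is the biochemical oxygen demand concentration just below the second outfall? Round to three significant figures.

Mass balance: C = (55500·1.000 + 4800·98.00) / 60300 = 525900/60300 = 8.721 mg/L; combined flow 60300 L/s.
After decay, C = 8.721 × e^(−kt) = 8.721 × 0.5582 = 4.869 mg/L.
Second outfall: C = (60300·4.869 + 8590·85.00)/68890 = 14.86 mg/L.

14.9 mg/L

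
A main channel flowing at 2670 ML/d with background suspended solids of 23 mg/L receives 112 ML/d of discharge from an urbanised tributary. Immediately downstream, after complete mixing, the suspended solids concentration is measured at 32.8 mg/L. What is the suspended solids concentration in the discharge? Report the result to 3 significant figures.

266 mg/L

Mass balance: 2670·23.00 + 112.0·Cₑ = 2782·32.80
→ Cₑ = (2782·32.80 − 2670·23.00) / 112.0 = 266.4 mg/L.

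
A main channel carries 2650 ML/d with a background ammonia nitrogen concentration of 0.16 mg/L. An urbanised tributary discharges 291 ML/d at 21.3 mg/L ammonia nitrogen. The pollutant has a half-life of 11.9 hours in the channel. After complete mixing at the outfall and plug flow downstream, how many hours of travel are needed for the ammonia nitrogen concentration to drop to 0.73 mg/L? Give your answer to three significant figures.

Mass balance: C = (2650·0.1600 + 291.0·21.30) / 2941 = 6622/2941 = 2.252 mg/L.
Half-life 11.9 h → k = ln 2 / 11.9 = 0.05825 h⁻¹ = 1.398 d⁻¹.
2.252·exp(−k·t) = 0.73 → t = ln(2.252/0.73)/k = 69620 s = 19.34 h.

19.3 h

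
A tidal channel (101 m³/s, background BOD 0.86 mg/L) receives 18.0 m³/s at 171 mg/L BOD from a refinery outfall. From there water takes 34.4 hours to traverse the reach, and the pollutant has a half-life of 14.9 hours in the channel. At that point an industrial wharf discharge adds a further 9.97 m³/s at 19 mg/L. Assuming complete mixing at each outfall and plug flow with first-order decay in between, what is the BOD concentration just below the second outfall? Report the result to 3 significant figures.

6.42 mg/L

Flow-weighted average: C = (101.0·0.8600 + 18.00·171.0) / 119.0 = 3165/119.0 = 26.60 mg/L; combined flow 119.0 m³/s.
Half-life 14.9 h → k = ln 2 / 14.9 = 0.04652 h⁻¹ = 1.116 d⁻¹.
First-order decay: C = 26.60·exp(−k·t) = 26.60·0.2018 = 5.368 mg/L.
Second outfall: C = (119.0·5.368 + 9.970·19.00)/129.0 = 6.422 mg/L.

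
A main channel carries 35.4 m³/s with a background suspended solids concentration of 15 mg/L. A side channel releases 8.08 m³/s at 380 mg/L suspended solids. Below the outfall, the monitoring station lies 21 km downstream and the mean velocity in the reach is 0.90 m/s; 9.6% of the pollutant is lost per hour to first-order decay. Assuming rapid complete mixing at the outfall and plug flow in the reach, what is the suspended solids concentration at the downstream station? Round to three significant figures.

43.1 mg/L

After mixing, C = (35.40·15.00 + 8.080·380.0) / 43.48 = 3601/43.48 = 82.83 mg/L.
Travel time t = 21·1000 / 0.90 = 23330 s = 6.481 h.
9.6%/h lost → k = −ln(1 − 0.096) = 0.1009 h⁻¹.
Applying C = C₀e^(−kt): 82.83 × 0.5199 = 43.06 mg/L.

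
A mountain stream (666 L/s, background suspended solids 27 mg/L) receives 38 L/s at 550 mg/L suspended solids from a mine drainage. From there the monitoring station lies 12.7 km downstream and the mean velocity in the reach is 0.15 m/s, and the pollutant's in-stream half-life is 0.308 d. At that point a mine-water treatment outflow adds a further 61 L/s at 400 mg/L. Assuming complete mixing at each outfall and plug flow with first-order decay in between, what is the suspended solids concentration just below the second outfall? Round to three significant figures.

Flow-weighted average: C = (666.0·27.00 + 38.00·550.0) / 704.0 = 38880/704.0 = 55.23 mg/L; combined flow 704.0 L/s.
Travel time t = 12.7·1000 / 0.15 = 84670 s = 23.52 h.
Half-life 0.308 d → k = ln 2 / 0.308 = 2.250 d⁻¹.
Decay over the reach: 55.23·exp(−kt) = 55.23·0.1102 = 6.087 mg/L.
At the second outfall, C = (704.0·6.087 + 61.00·400.0) / (704.0 + 61.00) = 37.50 mg/L.

37.5 mg/L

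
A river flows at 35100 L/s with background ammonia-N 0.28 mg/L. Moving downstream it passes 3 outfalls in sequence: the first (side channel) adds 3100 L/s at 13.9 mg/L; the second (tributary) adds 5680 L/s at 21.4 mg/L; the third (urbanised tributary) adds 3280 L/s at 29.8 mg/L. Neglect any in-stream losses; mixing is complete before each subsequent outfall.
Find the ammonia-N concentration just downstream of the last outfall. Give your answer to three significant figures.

5.77 mg/L

Below outfall 1: Q → 38200 L/s, C = (35100·0.2800 + 3100·13.90)/38200 = 1.385 mg/L.
Below outfall 2: Q → 43880 L/s, C = (38200·1.385 + 5680·21.40)/43880 = 3.976 mg/L.
Below outfall 3: Q → 47160 L/s, C = (43880·3.976 + 3280·29.80)/47160 = 5.772 mg/L.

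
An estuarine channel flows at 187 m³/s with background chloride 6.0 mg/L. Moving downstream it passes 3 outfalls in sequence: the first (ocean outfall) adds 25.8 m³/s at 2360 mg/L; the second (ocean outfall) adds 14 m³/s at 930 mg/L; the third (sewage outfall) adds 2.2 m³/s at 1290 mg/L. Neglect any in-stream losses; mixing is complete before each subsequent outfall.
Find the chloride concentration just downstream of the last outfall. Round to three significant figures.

Below outfall 1: Q → 212.8 m³/s, C = (187.0·6.000 + 25.80·2360)/212.8 = 291.4 mg/L.
Below outfall 2: Q → 226.8 m³/s, C = (212.8·291.4 + 14.00·930.0)/226.8 = 330.8 mg/L.
Below outfall 3: Q → 229.0 m³/s, C = (226.8·330.8 + 2.200·1290)/229.0 = 340.0 mg/L.

340 mg/L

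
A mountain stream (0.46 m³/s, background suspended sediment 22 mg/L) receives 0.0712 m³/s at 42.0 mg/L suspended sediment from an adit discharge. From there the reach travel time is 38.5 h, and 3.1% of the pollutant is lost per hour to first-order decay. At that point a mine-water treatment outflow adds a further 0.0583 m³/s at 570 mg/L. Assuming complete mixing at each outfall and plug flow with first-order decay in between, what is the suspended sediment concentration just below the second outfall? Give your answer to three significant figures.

63.0 mg/L

Mass balance: C = (0.4600·22.00 + 0.07120·42.00) / 0.5312 = 13.11/0.5312 = 24.68 mg/L; combined flow 0.5312 m³/s.
3.1%/h lost → k = −ln(1 − 0.031) = 0.03149 h⁻¹.
Applying C = C₀e^(−kt): 24.68 × 0.2975 = 7.342 mg/L.
At the second outfall, C = (0.5312·7.342 + 0.05830·570.0) / (0.5312 + 0.05830) = 62.99 mg/L.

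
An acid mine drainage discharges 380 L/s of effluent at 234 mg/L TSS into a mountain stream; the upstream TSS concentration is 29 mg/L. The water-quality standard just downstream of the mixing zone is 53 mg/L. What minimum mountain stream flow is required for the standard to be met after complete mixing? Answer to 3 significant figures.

2870 L/s

Set C_mix = 53: (Q·29.00 + 380.0·234.0) / (Q + 380.0) = 53
→ Q = 380.0·(234.0 − 53)/(53 − 29.00) = 2866 L/s.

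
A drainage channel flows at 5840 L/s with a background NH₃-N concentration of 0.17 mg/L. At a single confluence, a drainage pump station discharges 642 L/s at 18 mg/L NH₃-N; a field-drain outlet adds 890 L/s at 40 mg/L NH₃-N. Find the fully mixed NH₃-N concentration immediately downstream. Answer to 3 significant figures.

Conservation of mass: C = (5840·0.1700 + 642.0·18.00 + 890.0·40.00) / 7372 = 48150/7372 = 6.531 mg/L.

6.53 mg/L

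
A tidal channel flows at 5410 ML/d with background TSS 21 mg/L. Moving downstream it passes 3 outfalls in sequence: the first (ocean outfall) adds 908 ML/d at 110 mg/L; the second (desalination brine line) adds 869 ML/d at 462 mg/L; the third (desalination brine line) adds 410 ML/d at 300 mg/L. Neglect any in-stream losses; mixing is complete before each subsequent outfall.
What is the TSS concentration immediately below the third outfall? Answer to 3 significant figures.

Below outfall 1: Q → 6318 ML/d, C = (5410·21.00 + 908.0·110.0)/6318 = 33.79 mg/L.
Below outfall 2: Q → 7187 ML/d, C = (6318·33.79 + 869.0·462.0)/7187 = 85.57 mg/L.
Below outfall 3: Q → 7597 ML/d, C = (7187·85.57 + 410.0·300.0)/7597 = 97.14 mg/L.

97.1 mg/L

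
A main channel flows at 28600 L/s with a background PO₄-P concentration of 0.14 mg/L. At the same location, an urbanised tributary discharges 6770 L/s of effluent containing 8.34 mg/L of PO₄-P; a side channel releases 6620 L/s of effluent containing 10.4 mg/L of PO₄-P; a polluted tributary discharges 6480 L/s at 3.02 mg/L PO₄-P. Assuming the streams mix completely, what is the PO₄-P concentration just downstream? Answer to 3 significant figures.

3.07 mg/L

Conservation of mass: C = (28600·0.1400 + 6770·8.340 + 6620·10.40 + 6480·3.020) / 48470 = 148900/48470 = 3.072 mg/L.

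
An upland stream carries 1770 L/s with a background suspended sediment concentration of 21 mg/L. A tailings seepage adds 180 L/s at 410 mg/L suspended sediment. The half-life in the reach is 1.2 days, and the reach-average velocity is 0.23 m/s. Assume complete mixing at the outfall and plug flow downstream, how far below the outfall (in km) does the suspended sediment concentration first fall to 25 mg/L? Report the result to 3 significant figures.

Flow-weighted average: C = (1770·21.00 + 180.0·410.0) / 1950 = 111000/1950 = 56.91 mg/L.
Half-life 1.2 d → k = ln 2 / 1.2 = 0.5776 d⁻¹.
Set 56.91·exp(−k·t) = 25 → t = ln(56.91/25)/k = 123000 s = 34.18 h.
Distance = v·t = 0.23·123000 = 28300 m = 28.30 km.

28.3 km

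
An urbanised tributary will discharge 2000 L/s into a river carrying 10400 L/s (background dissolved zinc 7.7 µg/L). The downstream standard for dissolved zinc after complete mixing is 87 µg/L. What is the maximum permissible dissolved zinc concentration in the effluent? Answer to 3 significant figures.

At the limit, (Qr·Cr + Qe·Cₑ)/(Qr + Qe) = 87:
Cₑ = (12400·87 − 10400·7.700) / 2000 = 499.4 µg/L.

499 µg/L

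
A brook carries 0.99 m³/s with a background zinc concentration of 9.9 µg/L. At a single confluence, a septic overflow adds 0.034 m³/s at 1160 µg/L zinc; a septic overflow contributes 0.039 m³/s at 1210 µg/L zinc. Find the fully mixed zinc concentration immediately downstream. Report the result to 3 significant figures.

90.7 µg/L

Mixed concentration C = ΣQC/ΣQ = (0.9900·9.900 + 0.03400·1160 + 0.03900·1210) / 1.063 = 96.43/1.063 = 90.72 µg/L.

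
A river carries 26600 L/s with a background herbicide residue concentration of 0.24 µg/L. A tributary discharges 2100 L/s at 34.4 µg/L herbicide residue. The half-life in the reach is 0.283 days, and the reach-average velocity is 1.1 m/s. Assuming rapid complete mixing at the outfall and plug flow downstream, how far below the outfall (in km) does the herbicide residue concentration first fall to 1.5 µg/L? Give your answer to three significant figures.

Flow-weighted average: C = (26600·0.2400 + 2100·34.40) / 28700 = 78620/28700 = 2.740 µg/L.
Half-life 0.283 d → k = ln 2 / 0.283 = 2.449 d⁻¹.
Set 2.740·exp(−k·t) = 1.5 → t = ln(2.740/1.5)/k = 21250 s = 5.902 h.
Distance = v·t = 1.1·21250 = 23370 m = 23.37 km.

23.4 km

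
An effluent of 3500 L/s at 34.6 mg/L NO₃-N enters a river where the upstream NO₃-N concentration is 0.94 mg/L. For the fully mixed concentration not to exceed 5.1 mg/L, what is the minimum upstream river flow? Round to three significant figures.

24800 L/s

Set C_mix = 5.1: (Q·0.9400 + 3500·34.60) / (Q + 3500) = 5.1
→ Q = 3500·(34.60 − 5.1)/(5.1 − 0.9400) = 24820 L/s.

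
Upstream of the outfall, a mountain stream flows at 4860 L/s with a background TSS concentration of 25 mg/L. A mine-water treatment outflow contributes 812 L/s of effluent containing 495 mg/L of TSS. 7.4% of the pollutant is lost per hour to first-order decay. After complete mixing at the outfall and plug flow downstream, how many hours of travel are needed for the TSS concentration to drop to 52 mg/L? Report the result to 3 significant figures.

7.46 h

After mixing, C = (4860·25.00 + 812.0·495.0) / 5672 = 523400/5672 = 92.28 mg/L.
7.4%/h lost → k = −ln(1 − 0.074) = 0.07688 h⁻¹.
92.28·exp(−k·t) = 52 → t = ln(92.28/52)/k = 26860 s = 7.461 h.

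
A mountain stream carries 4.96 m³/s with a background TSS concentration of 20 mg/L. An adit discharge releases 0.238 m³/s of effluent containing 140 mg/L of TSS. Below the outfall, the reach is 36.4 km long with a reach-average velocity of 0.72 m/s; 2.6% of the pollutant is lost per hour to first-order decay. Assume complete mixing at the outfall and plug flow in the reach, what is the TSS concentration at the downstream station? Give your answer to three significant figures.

17.6 mg/L

Flow-weighted average: C = (4.960·20.00 + 0.2380·140.0) / 5.198 = 132.5/5.198 = 25.49 mg/L.
Travel time t = 36.4·1000 / 0.72 = 50560 s = 14.04 h.
2.6%/h lost → k = −ln(1 − 0.026) = 0.02634 h⁻¹.
Decay over the reach: 25.49·exp(−kt) = 25.49·0.6908 = 17.61 mg/L.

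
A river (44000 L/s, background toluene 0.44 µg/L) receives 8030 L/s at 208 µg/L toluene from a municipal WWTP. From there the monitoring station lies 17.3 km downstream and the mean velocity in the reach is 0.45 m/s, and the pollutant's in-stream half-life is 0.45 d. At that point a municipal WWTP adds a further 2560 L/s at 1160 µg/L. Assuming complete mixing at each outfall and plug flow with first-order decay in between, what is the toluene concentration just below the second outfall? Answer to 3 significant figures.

Mixed concentration C = ΣQC/ΣQ = (44000·0.4400 + 8030·208.0) / 52030 = 1690000/52030 = 32.47 µg/L; combined flow 52030 L/s.
Travel time t = 17.3·1000 / 0.45 = 38440 s = 10.68 h.
Half-life 0.45 d → k = ln 2 / 0.45 = 1.540 d⁻¹.
Applying C = C₀e^(−kt): 32.47 × 0.5039 = 16.36 µg/L.
At the second outfall, C = (52030·16.36 + 2560·1160) / (52030 + 2560) = 69.99 µg/L.

70.0 µg/L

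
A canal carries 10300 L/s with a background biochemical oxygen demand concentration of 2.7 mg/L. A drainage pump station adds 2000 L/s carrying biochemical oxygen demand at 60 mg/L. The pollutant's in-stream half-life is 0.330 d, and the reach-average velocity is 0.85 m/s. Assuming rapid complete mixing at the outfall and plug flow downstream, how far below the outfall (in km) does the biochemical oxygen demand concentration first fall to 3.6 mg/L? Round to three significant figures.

Flow-weighted average: C = (10300·2.700 + 2000·60.00) / 12300 = 147800/12300 = 12.02 mg/L.
Half-life 0.330 d → k = ln 2 / 0.330 = 2.100 d⁻¹.
Set 12.02·exp(−k·t) = 3.6 → t = ln(12.02/3.6)/k = 49580 s = 13.77 h.
Distance = v·t = 0.85·49580 = 42150 m = 42.15 km.

42.1 km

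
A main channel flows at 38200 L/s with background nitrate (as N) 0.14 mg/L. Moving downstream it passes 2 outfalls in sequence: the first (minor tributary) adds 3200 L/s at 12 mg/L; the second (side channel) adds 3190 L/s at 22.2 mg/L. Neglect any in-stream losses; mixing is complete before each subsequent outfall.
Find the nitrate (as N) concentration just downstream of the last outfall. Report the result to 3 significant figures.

Outfall 1: combined Q = 41400 L/s; C = (38200·0.1400 + 3200·12.00)/41400 = 1.057 mg/L.
Outfall 2: combined Q = 44590 L/s; C = (41400·1.057 + 3190·22.20)/44590 = 2.569 mg/L.

2.57 mg/L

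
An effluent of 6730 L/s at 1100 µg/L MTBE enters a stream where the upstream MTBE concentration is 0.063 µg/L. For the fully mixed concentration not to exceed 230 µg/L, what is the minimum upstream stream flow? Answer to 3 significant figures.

Set C_mix = 230: (Q·0.06300 + 6730·1100) / (Q + 6730) = 230
→ Q = 6730·(1100 − 230)/(230 − 0.06300) = 25460 L/s.

25500 L/s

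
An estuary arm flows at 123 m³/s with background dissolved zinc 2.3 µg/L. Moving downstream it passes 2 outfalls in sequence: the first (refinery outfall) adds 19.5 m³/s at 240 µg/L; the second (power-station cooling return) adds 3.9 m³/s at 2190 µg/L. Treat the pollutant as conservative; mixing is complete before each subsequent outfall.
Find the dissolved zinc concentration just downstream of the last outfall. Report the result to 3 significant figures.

After outfall 1: Q = 123.0 + 19.50 = 142.5 m³/s; C = (123.0·2.300 + 19.50·240.0)/142.5 = 34.83 µg/L.
After outfall 2: Q = 142.5 + 3.900 = 146.4 m³/s; C = (142.5·34.83 + 3.900·2190)/146.4 = 92.24 µg/L.

92.2 µg/L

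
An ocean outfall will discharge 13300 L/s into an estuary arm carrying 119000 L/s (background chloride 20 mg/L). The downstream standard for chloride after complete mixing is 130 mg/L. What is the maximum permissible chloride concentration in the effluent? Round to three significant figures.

1110 mg/L

At the limit, (Qr·Cr + Qe·Cₑ)/(Qr + Qe) = 130:
Cₑ = (132300·130 − 119000·20.00) / 13300 = 1114 mg/L.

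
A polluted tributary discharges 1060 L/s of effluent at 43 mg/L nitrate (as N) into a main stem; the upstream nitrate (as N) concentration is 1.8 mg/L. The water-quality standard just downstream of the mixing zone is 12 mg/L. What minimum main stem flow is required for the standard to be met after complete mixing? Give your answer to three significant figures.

Set C_mix = 12: (Q·1.800 + 1060·43.00) / (Q + 1060) = 12
→ Q = 1060·(43.00 − 12)/(12 − 1.800) = 3222 L/s.

3220 L/s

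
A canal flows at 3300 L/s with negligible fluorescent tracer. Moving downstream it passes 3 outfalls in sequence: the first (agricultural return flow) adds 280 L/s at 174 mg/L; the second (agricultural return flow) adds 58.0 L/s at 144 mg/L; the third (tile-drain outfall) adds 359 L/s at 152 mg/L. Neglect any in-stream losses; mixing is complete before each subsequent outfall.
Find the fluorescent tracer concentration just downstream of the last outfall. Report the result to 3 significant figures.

27.9 mg/L

Below outfall 1: Q → 3580 L/s, C = (3300·0 + 280.0·174.0)/3580 = 13.61 mg/L.
Below outfall 2: Q → 3638 L/s, C = (3580·13.61 + 58.00·144.0)/3638 = 15.69 mg/L.
Below outfall 3: Q → 3997 L/s, C = (3638·15.69 + 359.0·152.0)/3997 = 27.93 mg/L.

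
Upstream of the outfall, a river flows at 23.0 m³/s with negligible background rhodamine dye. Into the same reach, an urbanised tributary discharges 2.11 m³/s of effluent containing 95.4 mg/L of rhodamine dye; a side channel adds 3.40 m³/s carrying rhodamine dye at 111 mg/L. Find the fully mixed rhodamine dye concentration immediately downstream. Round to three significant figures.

Mass balance: C = (23.00·0 + 2.110·95.40 + 3.400·111.0) / 28.51 = 578.7/28.51 = 20.30 mg/L.

20.3 mg/L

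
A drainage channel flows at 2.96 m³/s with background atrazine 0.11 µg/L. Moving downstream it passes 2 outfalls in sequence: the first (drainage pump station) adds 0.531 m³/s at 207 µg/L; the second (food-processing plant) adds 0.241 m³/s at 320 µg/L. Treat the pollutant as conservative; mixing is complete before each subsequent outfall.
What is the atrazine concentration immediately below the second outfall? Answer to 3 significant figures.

After outfall 1: Q = 2.960 + 0.5310 = 3.491 m³/s; C = (2.960·0.1100 + 0.5310·207.0)/3.491 = 31.58 µg/L.
After outfall 2: Q = 3.491 + 0.2410 = 3.732 m³/s; C = (3.491·31.58 + 0.2410·320.0)/3.732 = 50.20 µg/L.

50.2 µg/L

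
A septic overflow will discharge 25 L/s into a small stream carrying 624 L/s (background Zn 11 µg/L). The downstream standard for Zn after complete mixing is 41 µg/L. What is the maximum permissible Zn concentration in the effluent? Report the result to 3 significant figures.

790 µg/L

At the limit, (Qr·Cr + Qe·Cₑ)/(Qr + Qe) = 41:
Cₑ = (649.0·41 − 624.0·11.00) / 25.00 = 789.8 µg/L.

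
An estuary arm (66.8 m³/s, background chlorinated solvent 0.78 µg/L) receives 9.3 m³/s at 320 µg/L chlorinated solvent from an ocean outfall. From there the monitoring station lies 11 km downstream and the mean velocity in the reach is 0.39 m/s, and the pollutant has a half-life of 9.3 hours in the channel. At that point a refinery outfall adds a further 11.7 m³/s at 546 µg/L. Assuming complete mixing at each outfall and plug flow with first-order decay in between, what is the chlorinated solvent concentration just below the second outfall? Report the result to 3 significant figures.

Mass balance: C = (66.80·0.7800 + 9.300·320.0) / 76.10 = 3028/76.10 = 39.79 µg/L; combined flow 76.10 m³/s.
Travel time t = 11·1000 / 0.39 = 28210 s = 7.835 h.
Half-life 9.3 h → k = ln 2 / 9.3 = 0.07453 h⁻¹ = 1.789 d⁻¹.
Decay over the reach: 39.79·exp(−kt) = 39.79·0.5577 = 22.19 µg/L.
Second outfall: C = (76.10·22.19 + 11.70·546.0)/87.80 = 91.99 µg/L.

92.0 µg/L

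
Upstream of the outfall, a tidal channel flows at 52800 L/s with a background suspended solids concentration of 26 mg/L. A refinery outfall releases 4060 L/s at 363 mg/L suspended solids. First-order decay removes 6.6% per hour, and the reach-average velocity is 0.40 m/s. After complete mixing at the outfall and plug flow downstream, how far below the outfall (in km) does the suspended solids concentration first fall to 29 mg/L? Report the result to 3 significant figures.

Mixed concentration C = ΣQC/ΣQ = (52800·26.00 + 4060·363.0) / 56860 = 2847000/56860 = 50.06 mg/L.
6.6%/h lost → k = −ln(1 − 0.066) = 0.06828 h⁻¹.
Set 50.06·exp(−k·t) = 29 → t = ln(50.06/29)/k = 28790 s = 7.996 h.
Distance = v·t = 0.40·28790 = 11510 m = 11.51 km.

11.5 km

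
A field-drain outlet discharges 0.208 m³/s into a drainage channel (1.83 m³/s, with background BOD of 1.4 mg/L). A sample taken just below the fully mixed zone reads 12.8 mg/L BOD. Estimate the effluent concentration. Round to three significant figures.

Mass balance: 1.830·1.400 + 0.2080·Cₑ = 2.038·12.80
→ Cₑ = (2.038·12.80 − 1.830·1.400) / 0.2080 = 113.1 mg/L.

113 mg/L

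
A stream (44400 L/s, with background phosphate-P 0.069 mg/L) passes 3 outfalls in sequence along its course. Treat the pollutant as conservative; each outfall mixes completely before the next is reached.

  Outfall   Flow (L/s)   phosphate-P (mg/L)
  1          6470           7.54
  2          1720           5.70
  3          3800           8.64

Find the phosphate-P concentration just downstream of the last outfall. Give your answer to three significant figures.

1.68 mg/L

Outfall 1: combined Q = 50870 L/s; C = (44400·0.06900 + 6470·7.540)/50870 = 1.019 mg/L.
Outfall 2: combined Q = 52590 L/s; C = (50870·1.019 + 1720·5.700)/52590 = 1.172 mg/L.
Outfall 3: combined Q = 56390 L/s; C = (52590·1.172 + 3800·8.640)/56390 = 1.676 mg/L.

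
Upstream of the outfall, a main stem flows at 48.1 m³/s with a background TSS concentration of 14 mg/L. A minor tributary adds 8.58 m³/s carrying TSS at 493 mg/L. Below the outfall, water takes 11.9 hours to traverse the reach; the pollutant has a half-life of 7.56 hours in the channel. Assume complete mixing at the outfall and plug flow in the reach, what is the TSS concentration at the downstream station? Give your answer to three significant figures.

Flow-weighted average: C = (48.10·14.00 + 8.580·493.0) / 56.68 = 4903/56.68 = 86.51 mg/L.
Half-life 7.56 h → k = ln 2 / 7.56 = 0.09169 h⁻¹ = 2.200 d⁻¹.
After decay, C = 86.51 × e^(−kt) = 86.51 × 0.3359 = 29.05 mg/L.

29.1 mg/L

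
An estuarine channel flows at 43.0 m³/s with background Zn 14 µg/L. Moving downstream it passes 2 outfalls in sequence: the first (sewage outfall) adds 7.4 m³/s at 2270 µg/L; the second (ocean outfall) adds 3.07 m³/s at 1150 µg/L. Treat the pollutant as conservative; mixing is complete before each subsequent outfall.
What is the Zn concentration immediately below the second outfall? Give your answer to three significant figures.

391 µg/L

Outfall 1: combined Q = 50.40 m³/s; C = (43.00·14.00 + 7.400·2270)/50.40 = 345.2 µg/L.
Outfall 2: combined Q = 53.47 m³/s; C = (50.40·345.2 + 3.070·1150)/53.47 = 391.4 µg/L.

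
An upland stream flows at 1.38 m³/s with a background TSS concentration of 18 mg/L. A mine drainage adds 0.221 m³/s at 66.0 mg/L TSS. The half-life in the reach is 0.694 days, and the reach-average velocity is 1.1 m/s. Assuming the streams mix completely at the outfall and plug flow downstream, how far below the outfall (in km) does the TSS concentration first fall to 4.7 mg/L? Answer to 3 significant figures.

Mixed concentration C = ΣQC/ΣQ = (1.380·18.00 + 0.2210·66.00) / 1.601 = 39.43/1.601 = 24.63 mg/L.
Half-life 0.694 d → k = ln 2 / 0.694 = 0.9988 d⁻¹.
Set 24.63·exp(−k·t) = 4.7 → t = ln(24.63/4.7)/k = 143300 s = 39.80 h.
Distance = v·t = 1.1·143300 = 157600 m = 157.6 km.

158 km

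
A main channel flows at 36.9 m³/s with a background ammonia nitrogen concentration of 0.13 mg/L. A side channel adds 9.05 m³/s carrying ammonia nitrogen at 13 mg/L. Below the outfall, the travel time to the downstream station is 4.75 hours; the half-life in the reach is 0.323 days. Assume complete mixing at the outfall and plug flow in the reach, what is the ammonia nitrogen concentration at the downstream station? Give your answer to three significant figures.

After mixing, C = (36.90·0.1300 + 9.050·13.00) / 45.95 = 122.4/45.95 = 2.665 mg/L.
Half-life 0.323 d → k = ln 2 / 0.323 = 2.146 d⁻¹.
Decay over the reach: 2.665·exp(−kt) = 2.665·0.6540 = 1.743 mg/L.

1.74 mg/L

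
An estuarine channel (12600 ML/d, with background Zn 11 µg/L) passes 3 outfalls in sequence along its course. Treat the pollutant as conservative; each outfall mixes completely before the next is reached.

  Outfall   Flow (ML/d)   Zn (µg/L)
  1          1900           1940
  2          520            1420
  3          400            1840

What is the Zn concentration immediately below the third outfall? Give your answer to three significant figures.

Below outfall 1: Q → 14500 ML/d, C = (12600·11.00 + 1900·1940)/14500 = 263.8 µg/L.
Below outfall 2: Q → 15020 ML/d, C = (14500·263.8 + 520.0·1420)/15020 = 303.8 µg/L.
Below outfall 3: Q → 15420 ML/d, C = (15020·303.8 + 400.0·1840)/15420 = 343.6 µg/L.

344 µg/L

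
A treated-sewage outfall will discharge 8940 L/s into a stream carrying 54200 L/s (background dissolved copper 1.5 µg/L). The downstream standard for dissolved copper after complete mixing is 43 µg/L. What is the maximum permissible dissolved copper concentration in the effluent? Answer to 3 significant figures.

At the limit, (Qr·Cr + Qe·Cₑ)/(Qr + Qe) = 43:
Cₑ = (63140·43 − 54200·1.500) / 8940 = 294.6 µg/L.

295 µg/L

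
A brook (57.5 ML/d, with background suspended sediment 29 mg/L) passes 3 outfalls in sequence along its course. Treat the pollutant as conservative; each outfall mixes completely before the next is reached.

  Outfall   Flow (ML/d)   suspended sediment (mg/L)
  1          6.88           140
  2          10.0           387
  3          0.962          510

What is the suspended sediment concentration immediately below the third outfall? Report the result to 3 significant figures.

92.8 mg/L

Outfall 1: combined Q = 64.38 ML/d; C = (57.50·29.00 + 6.880·140.0)/64.38 = 40.86 mg/L.
Outfall 2: combined Q = 74.38 ML/d; C = (64.38·40.86 + 10.00·387.0)/74.38 = 87.40 mg/L.
Outfall 3: combined Q = 75.34 ML/d; C = (74.38·87.40 + 0.9620·510.0)/75.34 = 92.79 mg/L.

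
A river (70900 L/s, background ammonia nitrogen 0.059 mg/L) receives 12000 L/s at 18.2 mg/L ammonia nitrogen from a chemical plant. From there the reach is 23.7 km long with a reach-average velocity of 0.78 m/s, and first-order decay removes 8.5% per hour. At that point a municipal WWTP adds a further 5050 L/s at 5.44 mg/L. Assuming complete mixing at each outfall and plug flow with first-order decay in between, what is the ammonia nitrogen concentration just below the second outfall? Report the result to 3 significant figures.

After mixing, C = (70900·0.05900 + 12000·18.20) / 82900 = 222600/82900 = 2.685 mg/L; combined flow 82900 L/s.
Travel time t = 23.7·1000 / 0.78 = 30380 s = 8.440 h.
8.5%/h lost → k = −ln(1 − 0.085) = 0.08883 h⁻¹.
After decay, C = 2.685 × e^(−kt) = 2.685 × 0.4725 = 1.269 mg/L.
Second outfall: C = (82900·1.269 + 5050·5.440)/87950 = 1.508 mg/L.

1.51 mg/L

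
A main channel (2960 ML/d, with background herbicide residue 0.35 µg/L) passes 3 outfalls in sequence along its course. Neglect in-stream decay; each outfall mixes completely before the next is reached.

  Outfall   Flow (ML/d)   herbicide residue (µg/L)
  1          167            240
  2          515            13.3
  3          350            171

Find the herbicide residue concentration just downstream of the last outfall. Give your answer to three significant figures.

27.0 µg/L

Outfall 1: combined Q = 3127 ML/d; C = (2960·0.3500 + 167.0·240.0)/3127 = 13.15 µg/L.
Outfall 2: combined Q = 3642 ML/d; C = (3127·13.15 + 515.0·13.30)/3642 = 13.17 µg/L.
Outfall 3: combined Q = 3992 ML/d; C = (3642·13.17 + 350.0·171.0)/3992 = 27.01 µg/L.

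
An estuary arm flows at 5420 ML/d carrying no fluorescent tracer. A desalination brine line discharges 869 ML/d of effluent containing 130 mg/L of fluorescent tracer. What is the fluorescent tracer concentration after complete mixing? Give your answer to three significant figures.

18.0 mg/L

Conservation of mass: C = (5420·0 + 869.0·130.0) / 6289 = 113000/6289 = 17.96 mg/L.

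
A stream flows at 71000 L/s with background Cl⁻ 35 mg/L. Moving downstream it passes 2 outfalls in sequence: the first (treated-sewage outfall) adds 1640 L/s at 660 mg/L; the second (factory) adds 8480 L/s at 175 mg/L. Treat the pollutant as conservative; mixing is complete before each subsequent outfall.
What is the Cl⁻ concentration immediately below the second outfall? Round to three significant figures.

Below outfall 1: Q → 72640 L/s, C = (71000·35.00 + 1640·660.0)/72640 = 49.11 mg/L.
Below outfall 2: Q → 81120 L/s, C = (72640·49.11 + 8480·175.0)/81120 = 62.27 mg/L.

62.3 mg/L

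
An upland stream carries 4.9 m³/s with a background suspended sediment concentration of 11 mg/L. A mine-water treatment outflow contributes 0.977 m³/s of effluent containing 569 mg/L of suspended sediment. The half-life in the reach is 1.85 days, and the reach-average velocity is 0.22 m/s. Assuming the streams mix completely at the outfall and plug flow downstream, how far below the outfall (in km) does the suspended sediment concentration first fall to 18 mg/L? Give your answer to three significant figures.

Conservation of mass: C = (4.900·11.00 + 0.9770·569.0) / 5.877 = 609.8/5.877 = 103.8 mg/L.
Half-life 1.85 d → k = ln 2 / 1.85 = 0.3747 d⁻¹.
Set 103.8·exp(−k·t) = 18 → t = ln(103.8/18)/k = 404000 s = 112.2 h.
Distance = v·t = 0.22·404000 = 88870 m = 88.87 km.

88.9 km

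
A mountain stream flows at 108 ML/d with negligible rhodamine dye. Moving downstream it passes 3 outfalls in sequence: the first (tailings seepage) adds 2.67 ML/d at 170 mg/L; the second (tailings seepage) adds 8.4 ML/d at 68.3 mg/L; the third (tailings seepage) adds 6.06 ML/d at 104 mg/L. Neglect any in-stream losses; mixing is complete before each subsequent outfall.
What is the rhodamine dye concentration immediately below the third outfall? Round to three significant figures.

13.2 mg/L

Below outfall 1: Q → 110.7 ML/d, C = (108.0·0 + 2.670·170.0)/110.7 = 4.101 mg/L.
Below outfall 2: Q → 119.1 ML/d, C = (110.7·4.101 + 8.400·68.30)/119.1 = 8.630 mg/L.
Below outfall 3: Q → 125.1 ML/d, C = (119.1·8.630 + 6.060·104.0)/125.1 = 13.25 mg/L.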